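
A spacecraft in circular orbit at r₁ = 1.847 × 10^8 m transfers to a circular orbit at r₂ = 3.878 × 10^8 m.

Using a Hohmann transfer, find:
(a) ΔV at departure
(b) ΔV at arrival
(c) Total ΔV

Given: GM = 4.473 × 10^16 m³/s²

Transfer semi-major axis: a_t = (r₁ + r₂)/2 = (1.847e+08 + 3.878e+08)/2 = 2.8625e+08 m.
Circular speeds: v₁ = √(GM/r₁) = 15562 m/s, v₂ = √(GM/r₂) = 10739.8 m/s.
Transfer speeds (vis-viva v² = GM(2/r − 1/a_t)): v₁ᵗ = 18113.3 m/s, v₂ᵗ = 8626.93 m/s.
(a) ΔV₁ = |v₁ᵗ − v₁| ≈ 2551 m/s = 2.551 km/s.
(b) ΔV₂ = |v₂ − v₂ᵗ| ≈ 2113 m/s = 2.113 km/s.
(c) ΔV_total = ΔV₁ + ΔV₂ ≈ 4664 m/s = 4.664 km/s.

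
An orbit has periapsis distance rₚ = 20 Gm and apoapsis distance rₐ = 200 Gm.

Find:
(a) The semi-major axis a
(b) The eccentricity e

Convert to SI: rₚ = 20 Gm = 2e+10 m; rₐ = 200 Gm = 2e+11 m.
(a) a = (rₚ + rₐ) / 2 = (2e+10 + 2e+11) / 2 ≈ 1.1e+11 m = 110 Gm.
(b) e = (rₐ − rₚ) / (rₐ + rₚ) = (2e+11 − 2e+10) / (2e+11 + 2e+10) ≈ 0.8182.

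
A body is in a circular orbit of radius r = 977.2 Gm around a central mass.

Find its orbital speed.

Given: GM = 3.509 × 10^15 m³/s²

Convert to SI: r = 977.2 Gm = 9.772e+11 m.
For a circular orbit, gravity supplies the centripetal force, so v = √(GM / r).
v = √(3.509e+15 / 9.772e+11) m/s ≈ 59.92 m/s = 59.92 m/s.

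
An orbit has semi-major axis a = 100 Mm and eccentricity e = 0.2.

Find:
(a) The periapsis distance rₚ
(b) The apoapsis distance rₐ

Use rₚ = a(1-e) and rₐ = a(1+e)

Convert to SI: a = 100 Mm = 1e+08 m.
(a) rₚ = a(1 − e) = 1e+08 · (1 − 0.2) = 1e+08 · 0.8 ≈ 8e+07 m = 80 Mm.
(b) rₐ = a(1 + e) = 1e+08 · (1 + 0.2) = 1e+08 · 1.2 ≈ 1.2e+08 m = 120 Mm.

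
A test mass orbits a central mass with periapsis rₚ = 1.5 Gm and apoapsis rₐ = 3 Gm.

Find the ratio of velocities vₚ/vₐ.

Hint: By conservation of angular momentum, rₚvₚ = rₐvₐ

Convert to SI: rₚ = 1.5 Gm = 1.5e+09 m; rₐ = 3 Gm = 3e+09 m.
Conservation of angular momentum gives rₚvₚ = rₐvₐ, so vₚ/vₐ = rₐ/rₚ.
vₚ/vₐ = 3e+09 / 1.5e+09 ≈ 2.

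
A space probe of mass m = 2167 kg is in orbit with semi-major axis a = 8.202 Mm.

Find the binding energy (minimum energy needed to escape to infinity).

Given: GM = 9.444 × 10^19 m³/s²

Convert to SI: a = 8.202 Mm = 8.202e+06 m.
Total orbital energy is E = −GMm/(2a); binding energy is E_bind = −E = GMm/(2a).
E_bind = 9.444e+19 · 2167 / (2 · 8.202e+06) J ≈ 1.248e+16 J = 12.48 PJ.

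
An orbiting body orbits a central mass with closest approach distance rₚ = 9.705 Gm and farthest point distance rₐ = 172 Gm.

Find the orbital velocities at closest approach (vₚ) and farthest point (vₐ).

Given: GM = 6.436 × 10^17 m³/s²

Convert to SI: rₚ = 9.705 Gm = 9.705e+09 m; rₐ = 172 Gm = 1.72e+11 m.
Use the vis-viva equation v² = GM(2/r − 1/a) with a = (rₚ + rₐ)/2 = (9.705e+09 + 1.72e+11)/2 = 9.08525e+10 m.
vₚ = √(GM · (2/rₚ − 1/a)) = √(6.436e+17 · (2/9.705e+09 − 1/9.08525e+10)) m/s ≈ 1.12e+04 m/s = 11.2 km/s.
vₐ = √(GM · (2/rₐ − 1/a)) = √(6.436e+17 · (2/1.72e+11 − 1/9.08525e+10)) m/s ≈ 632.2 m/s = 632.2 m/s.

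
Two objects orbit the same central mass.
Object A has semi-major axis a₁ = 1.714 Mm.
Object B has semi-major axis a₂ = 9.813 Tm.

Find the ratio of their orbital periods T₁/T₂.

Convert to SI: a₁ = 1.714 Mm = 1.714e+06 m; a₂ = 9.813 Tm = 9.813e+12 m.
From Kepler's third law, (T₁/T₂)² = (a₁/a₂)³, so T₁/T₂ = (a₁/a₂)^(3/2).
a₁/a₂ = 1.714e+06 / 9.813e+12 = 1.74666e-07.
T₁/T₂ = (1.74666e-07)^(3/2) ≈ 7.3e-11.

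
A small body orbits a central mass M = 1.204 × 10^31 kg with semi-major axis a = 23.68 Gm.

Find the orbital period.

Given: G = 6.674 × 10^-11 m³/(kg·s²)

Convert to SI: a = 23.68 Gm = 2.368e+10 m.
GM = G · M = 6.674e-11 · 1.204e+31 = 8.0355e+20 m³/s².
Kepler's third law: T = 2π √(a³ / GM).
Substituting a = 2.368e+10 m and GM = 8.0355e+20 m³/s²:
T = 2π √((2.368e+10)³ / 8.0355e+20) s
T ≈ 8.077e+05 s = 9.348 days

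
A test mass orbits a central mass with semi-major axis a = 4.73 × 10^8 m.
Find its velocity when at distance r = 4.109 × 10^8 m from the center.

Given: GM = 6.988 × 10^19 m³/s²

Vis-viva: v = √(GM · (2/r − 1/a)).
2/r − 1/a = 2/4.109e+08 − 1/4.73e+08 = 2.7532e-09 m⁻¹.
v = √(6.988e+19 · 2.7532e-09) m/s ≈ 4.386e+05 m/s = 438.6 km/s.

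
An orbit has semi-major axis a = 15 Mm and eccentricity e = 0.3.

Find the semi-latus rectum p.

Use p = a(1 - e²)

Convert to SI: a = 15 Mm = 1.5e+07 m.
p = a (1 − e²).
p = 1.5e+07 · (1 − (0.3)²) = 1.5e+07 · 0.91 ≈ 1.365e+07 m = 13.65 Mm.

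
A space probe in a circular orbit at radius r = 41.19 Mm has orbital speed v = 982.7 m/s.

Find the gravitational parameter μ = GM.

Convert to SI: r = 41.19 Mm = 4.119e+07 m.
For a circular orbit v² = GM/r, so GM = v² · r.
GM = (982.7)² · 4.119e+07 m³/s² ≈ 3.978e+13 m³/s² = 3.978 × 10^13 m³/s².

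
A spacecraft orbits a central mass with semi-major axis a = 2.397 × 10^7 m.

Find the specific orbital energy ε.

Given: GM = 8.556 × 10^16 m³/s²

ε = −GM / (2a).
ε = −8.556e+16 / (2 · 2.397e+07) J/kg ≈ -1.785e+09 J/kg = -1.785 GJ/kg.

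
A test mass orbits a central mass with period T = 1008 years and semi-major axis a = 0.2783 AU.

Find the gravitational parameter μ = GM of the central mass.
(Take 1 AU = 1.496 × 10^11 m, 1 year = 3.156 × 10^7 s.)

Convert to SI: T = 1008 years = 3.18125e+10 s; a = 0.2783 AU = 4.16337e+10 m.
GM = 4π² · a³ / T².
GM = 4π² · (4.16337e+10)³ / (3.18125e+10)² m³/s² ≈ 2.815e+12 m³/s² = 2.815 × 10^12 m³/s².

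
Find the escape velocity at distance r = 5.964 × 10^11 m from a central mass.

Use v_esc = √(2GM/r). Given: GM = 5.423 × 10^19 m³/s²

Escape velocity comes from setting total energy to zero: ½v² − GM/r = 0 ⇒ v_esc = √(2GM / r).
v_esc = √(2 · 5.423e+19 / 5.964e+11) m/s ≈ 1.349e+04 m/s = 13.49 km/s.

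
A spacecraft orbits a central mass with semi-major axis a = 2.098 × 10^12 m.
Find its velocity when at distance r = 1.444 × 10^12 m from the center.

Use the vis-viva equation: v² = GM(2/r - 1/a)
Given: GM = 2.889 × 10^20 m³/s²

Vis-viva: v = √(GM · (2/r − 1/a)).
2/r − 1/a = 2/1.444e+12 − 1/2.098e+12 = 9.08397e-13 m⁻¹.
v = √(2.889e+20 · 9.08397e-13) m/s ≈ 1.62e+04 m/s = 16.2 km/s.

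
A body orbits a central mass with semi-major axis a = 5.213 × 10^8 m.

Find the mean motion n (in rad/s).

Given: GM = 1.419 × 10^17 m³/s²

n = √(GM / a³).
n = √(1.419e+17 / (5.213e+08)³) rad/s ≈ 3.165e-05 rad/s.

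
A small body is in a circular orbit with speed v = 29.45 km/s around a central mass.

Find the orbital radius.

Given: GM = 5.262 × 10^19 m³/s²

Convert to SI: v = 29.45 km/s = 29450 m/s.
For a circular orbit, v² = GM / r, so r = GM / v².
r = 5.262e+19 / (29450)² m ≈ 6.067e+10 m = 60.67 Gm.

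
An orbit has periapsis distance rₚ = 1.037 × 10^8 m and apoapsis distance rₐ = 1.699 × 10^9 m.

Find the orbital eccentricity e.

e = (rₐ − rₚ) / (rₐ + rₚ).
e = (1.699e+09 − 1.037e+08) / (1.699e+09 + 1.037e+08) = 1.5953e+09 / 1.8027e+09 ≈ 0.885.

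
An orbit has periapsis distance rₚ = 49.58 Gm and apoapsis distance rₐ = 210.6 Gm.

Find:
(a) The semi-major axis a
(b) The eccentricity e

Convert to SI: rₚ = 49.58 Gm = 4.958e+10 m; rₐ = 210.6 Gm = 2.106e+11 m.
(a) a = (rₚ + rₐ) / 2 = (4.958e+10 + 2.106e+11) / 2 ≈ 1.301e+11 m = 130.1 Gm.
(b) e = (rₐ − rₚ) / (rₐ + rₚ) = (2.106e+11 − 4.958e+10) / (2.106e+11 + 4.958e+10) ≈ 0.6189.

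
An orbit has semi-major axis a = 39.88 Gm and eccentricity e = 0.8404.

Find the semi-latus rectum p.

Convert to SI: a = 39.88 Gm = 3.988e+10 m.
p = a (1 − e²).
p = 3.988e+10 · (1 − (0.8404)²) = 3.988e+10 · 0.293728 ≈ 1.171e+10 m = 11.71 Gm.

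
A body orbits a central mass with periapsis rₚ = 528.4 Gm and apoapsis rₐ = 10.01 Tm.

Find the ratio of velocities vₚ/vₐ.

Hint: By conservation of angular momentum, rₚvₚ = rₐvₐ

Convert to SI: rₚ = 528.4 Gm = 5.284e+11 m; rₐ = 10.01 Tm = 1.001e+13 m.
Conservation of angular momentum gives rₚvₚ = rₐvₐ, so vₚ/vₐ = rₐ/rₚ.
vₚ/vₐ = 1.001e+13 / 5.284e+11 ≈ 18.94.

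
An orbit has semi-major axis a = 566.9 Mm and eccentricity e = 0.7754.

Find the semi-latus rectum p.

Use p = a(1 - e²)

Convert to SI: a = 566.9 Mm = 5.669e+08 m.
p = a (1 − e²).
p = 5.669e+08 · (1 − (0.7754)²) = 5.669e+08 · 0.398755 ≈ 2.261e+08 m = 226.1 Mm.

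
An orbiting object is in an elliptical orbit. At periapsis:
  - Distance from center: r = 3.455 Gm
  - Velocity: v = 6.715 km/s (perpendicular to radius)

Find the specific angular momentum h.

Convert to SI: r = 3.455 Gm = 3.455e+09 m; v = 6.715 km/s = 6715 m/s.
With v perpendicular to r, h = r · v.
h = 3.455e+09 · 6715 m²/s ≈ 2.32e+13 m²/s.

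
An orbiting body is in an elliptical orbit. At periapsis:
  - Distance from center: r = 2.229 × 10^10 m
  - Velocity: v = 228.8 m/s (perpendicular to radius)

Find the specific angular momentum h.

With v perpendicular to r, h = r · v.
h = 2.229e+10 · 228.8 m²/s ≈ 5.1e+12 m²/s.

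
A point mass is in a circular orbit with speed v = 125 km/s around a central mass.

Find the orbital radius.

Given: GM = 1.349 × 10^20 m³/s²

Convert to SI: v = 125 km/s = 125000 m/s.
For a circular orbit, v² = GM / r, so r = GM / v².
r = 1.349e+20 / (125000)² m ≈ 8.634e+09 m = 8.634 × 10^9 m.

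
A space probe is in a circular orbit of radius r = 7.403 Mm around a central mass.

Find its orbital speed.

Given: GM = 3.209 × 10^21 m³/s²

Convert to SI: r = 7.403 Mm = 7.403e+06 m.
For a circular orbit, gravity supplies the centripetal force, so v = √(GM / r).
v = √(3.209e+21 / 7.403e+06) m/s ≈ 2.082e+07 m/s = 2.082e+04 km/s.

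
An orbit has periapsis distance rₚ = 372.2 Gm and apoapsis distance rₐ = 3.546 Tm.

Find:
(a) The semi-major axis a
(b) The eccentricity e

Convert to SI: rₚ = 372.2 Gm = 3.722e+11 m; rₐ = 3.546 Tm = 3.546e+12 m.
(a) a = (rₚ + rₐ) / 2 = (3.722e+11 + 3.546e+12) / 2 ≈ 1.959e+12 m = 1.959 Tm.
(b) e = (rₐ − rₚ) / (rₐ + rₚ) = (3.546e+12 − 3.722e+11) / (3.546e+12 + 3.722e+11) ≈ 0.81.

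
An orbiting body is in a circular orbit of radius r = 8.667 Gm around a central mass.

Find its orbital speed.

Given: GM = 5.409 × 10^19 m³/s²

Convert to SI: r = 8.667 Gm = 8.667e+09 m.
For a circular orbit, gravity supplies the centripetal force, so v = √(GM / r).
v = √(5.409e+19 / 8.667e+09) m/s ≈ 7.9e+04 m/s = 79 km/s.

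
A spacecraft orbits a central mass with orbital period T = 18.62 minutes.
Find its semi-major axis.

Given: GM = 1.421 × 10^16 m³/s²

Convert to SI: T = 18.62 minutes = 1117.2 s.
Invert Kepler's third law: a = (GM · T² / (4π²))^(1/3).
Substituting T = 1117.2 s and GM = 1.421e+16 m³/s²:
a = (1.421e+16 · (1117.2)² / (4π²))^(1/3) m
a ≈ 7.659e+06 m = 7.659 × 10^6 m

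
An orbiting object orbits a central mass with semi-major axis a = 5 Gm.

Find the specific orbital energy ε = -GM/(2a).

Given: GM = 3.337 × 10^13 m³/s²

Convert to SI: a = 5 Gm = 5e+09 m.
ε = −GM / (2a).
ε = −3.337e+13 / (2 · 5e+09) J/kg ≈ -3337 J/kg = -3.337 kJ/kg.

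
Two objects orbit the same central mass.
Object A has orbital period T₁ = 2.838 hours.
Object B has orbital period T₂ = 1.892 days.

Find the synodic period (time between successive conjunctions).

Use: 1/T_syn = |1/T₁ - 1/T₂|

Convert to SI: T₁ = 2.838 hours = 10216.8 s; T₂ = 1.892 days = 163469 s.
T_syn = |T₁ · T₂ / (T₁ − T₂)|.
T_syn = |10216.8 · 163469 / (10216.8 − 163469)| s ≈ 1.09e+04 s = 3.027 hours.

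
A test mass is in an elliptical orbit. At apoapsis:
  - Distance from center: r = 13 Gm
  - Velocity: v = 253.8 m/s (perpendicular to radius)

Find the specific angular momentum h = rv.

Convert to SI: r = 13 Gm = 1.3e+10 m.
With v perpendicular to r, h = r · v.
h = 1.3e+10 · 253.8 m²/s ≈ 3.299e+12 m²/s.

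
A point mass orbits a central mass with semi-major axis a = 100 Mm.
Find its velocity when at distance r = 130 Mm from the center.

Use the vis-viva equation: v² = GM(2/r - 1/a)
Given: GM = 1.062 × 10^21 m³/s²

Convert to SI: a = 100 Mm = 1e+08 m; r = 130 Mm = 1.3e+08 m.
Vis-viva: v = √(GM · (2/r − 1/a)).
2/r − 1/a = 2/1.3e+08 − 1/1e+08 = 5.38462e-09 m⁻¹.
v = √(1.062e+21 · 5.38462e-09) m/s ≈ 2.391e+06 m/s = 2391 km/s.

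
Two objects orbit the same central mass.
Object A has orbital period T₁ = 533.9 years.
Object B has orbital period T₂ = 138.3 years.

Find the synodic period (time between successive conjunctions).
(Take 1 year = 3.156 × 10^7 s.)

Convert to SI: T₁ = 533.9 years = 1.68499e+10 s; T₂ = 138.3 years = 4.36475e+09 s.
T_syn = |T₁ · T₂ / (T₁ − T₂)|.
T_syn = |1.68499e+10 · 4.36475e+09 / (1.68499e+10 − 4.36475e+09)| s ≈ 5.891e+09 s = 186.6 years.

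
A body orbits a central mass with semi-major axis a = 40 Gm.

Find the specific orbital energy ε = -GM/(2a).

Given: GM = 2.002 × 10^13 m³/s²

Convert to SI: a = 40 Gm = 4e+10 m.
ε = −GM / (2a).
ε = −2.002e+13 / (2 · 4e+10) J/kg ≈ -250.2 J/kg = -250.2 J/kg.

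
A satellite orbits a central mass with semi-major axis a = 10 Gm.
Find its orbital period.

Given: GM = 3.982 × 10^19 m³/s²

Convert to SI: a = 10 Gm = 1e+10 m.
Kepler's third law: T = 2π √(a³ / GM).
Substituting a = 1e+10 m and GM = 3.982e+19 m³/s²:
T = 2π √((1e+10)³ / 3.982e+19) s
T ≈ 9.957e+05 s = 11.52 days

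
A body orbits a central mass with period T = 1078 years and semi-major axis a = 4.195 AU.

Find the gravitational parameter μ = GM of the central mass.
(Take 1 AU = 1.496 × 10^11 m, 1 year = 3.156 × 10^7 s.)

Convert to SI: T = 1078 years = 3.40217e+10 s; a = 4.195 AU = 6.27572e+11 m.
GM = 4π² · a³ / T².
GM = 4π² · (6.27572e+11)³ / (3.40217e+10)² m³/s² ≈ 8.43e+15 m³/s² = 8.43 × 10^15 m³/s².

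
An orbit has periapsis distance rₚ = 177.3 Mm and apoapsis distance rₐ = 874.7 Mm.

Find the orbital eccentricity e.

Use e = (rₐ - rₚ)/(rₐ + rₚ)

Convert to SI: rₚ = 177.3 Mm = 1.773e+08 m; rₐ = 874.7 Mm = 8.747e+08 m.
e = (rₐ − rₚ) / (rₐ + rₚ).
e = (8.747e+08 − 1.773e+08) / (8.747e+08 + 1.773e+08) = 6.974e+08 / 1.052e+09 ≈ 0.6629.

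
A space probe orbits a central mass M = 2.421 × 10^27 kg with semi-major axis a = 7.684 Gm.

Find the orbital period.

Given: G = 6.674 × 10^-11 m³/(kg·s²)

Convert to SI: a = 7.684 Gm = 7.684e+09 m.
GM = G · M = 6.674e-11 · 2.421e+27 = 1.61578e+17 m³/s².
Kepler's third law: T = 2π √(a³ / GM).
Substituting a = 7.684e+09 m and GM = 1.61578e+17 m³/s²:
T = 2π √((7.684e+09)³ / 1.61578e+17) s
T ≈ 1.053e+07 s = 121.9 days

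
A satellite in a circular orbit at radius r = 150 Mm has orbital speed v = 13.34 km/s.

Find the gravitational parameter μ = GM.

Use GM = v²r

Convert to SI: r = 150 Mm = 1.5e+08 m; v = 13.34 km/s = 13340 m/s.
For a circular orbit v² = GM/r, so GM = v² · r.
GM = (13340)² · 1.5e+08 m³/s² ≈ 2.669e+16 m³/s² = 2.669 × 10^16 m³/s².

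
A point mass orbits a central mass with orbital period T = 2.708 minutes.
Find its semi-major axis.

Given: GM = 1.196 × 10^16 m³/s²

Convert to SI: T = 2.708 minutes = 162.48 s.
Invert Kepler's third law: a = (GM · T² / (4π²))^(1/3).
Substituting T = 162.48 s and GM = 1.196e+16 m³/s²:
a = (1.196e+16 · (162.48)² / (4π²))^(1/3) m
a ≈ 2e+06 m = 2 Mm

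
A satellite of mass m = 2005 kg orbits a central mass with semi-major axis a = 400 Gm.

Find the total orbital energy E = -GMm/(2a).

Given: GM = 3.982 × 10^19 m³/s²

Convert to SI: a = 400 Gm = 4e+11 m.
E = −GMm / (2a).
E = −3.982e+19 · 2005 / (2 · 4e+11) J ≈ -9.98e+10 J = -99.8 GJ.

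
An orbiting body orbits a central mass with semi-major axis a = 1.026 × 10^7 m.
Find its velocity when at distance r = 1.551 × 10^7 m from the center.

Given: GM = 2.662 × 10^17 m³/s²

Vis-viva: v = √(GM · (2/r − 1/a)).
2/r − 1/a = 2/1.551e+07 − 1/1.026e+07 = 3.14832e-08 m⁻¹.
v = √(2.662e+17 · 3.14832e-08) m/s ≈ 9.155e+04 m/s = 91.55 km/s.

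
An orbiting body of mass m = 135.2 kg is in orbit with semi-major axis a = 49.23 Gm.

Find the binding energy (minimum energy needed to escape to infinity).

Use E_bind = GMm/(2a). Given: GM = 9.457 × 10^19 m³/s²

Convert to SI: a = 49.23 Gm = 4.923e+10 m.
Total orbital energy is E = −GMm/(2a); binding energy is E_bind = −E = GMm/(2a).
E_bind = 9.457e+19 · 135.2 / (2 · 4.923e+10) J ≈ 1.299e+11 J = 129.9 GJ.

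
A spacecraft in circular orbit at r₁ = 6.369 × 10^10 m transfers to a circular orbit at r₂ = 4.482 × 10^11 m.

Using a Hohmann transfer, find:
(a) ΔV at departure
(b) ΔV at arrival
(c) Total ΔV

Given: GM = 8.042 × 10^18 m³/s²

Transfer semi-major axis: a_t = (r₁ + r₂)/2 = (6.369e+10 + 4.482e+11)/2 = 2.55945e+11 m.
Circular speeds: v₁ = √(GM/r₁) = 11236.9 m/s, v₂ = √(GM/r₂) = 4235.9 m/s.
Transfer speeds (vis-viva v² = GM(2/r − 1/a_t)): v₁ᵗ = 14869.9 m/s, v₂ᵗ = 2113.04 m/s.
(a) ΔV₁ = |v₁ᵗ − v₁| ≈ 3633 m/s = 3.633 km/s.
(b) ΔV₂ = |v₂ − v₂ᵗ| ≈ 2123 m/s = 2.123 km/s.
(c) ΔV_total = ΔV₁ + ΔV₂ ≈ 5756 m/s = 5.756 km/s.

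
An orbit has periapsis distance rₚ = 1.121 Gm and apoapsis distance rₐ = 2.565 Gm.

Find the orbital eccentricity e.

Convert to SI: rₚ = 1.121 Gm = 1.121e+09 m; rₐ = 2.565 Gm = 2.565e+09 m.
e = (rₐ − rₚ) / (rₐ + rₚ).
e = (2.565e+09 − 1.121e+09) / (2.565e+09 + 1.121e+09) = 1.444e+09 / 3.686e+09 ≈ 0.3918.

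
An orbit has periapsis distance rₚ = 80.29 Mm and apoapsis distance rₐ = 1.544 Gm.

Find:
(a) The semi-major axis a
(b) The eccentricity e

Convert to SI: rₚ = 80.29 Mm = 8.029e+07 m; rₐ = 1.544 Gm = 1.544e+09 m.
(a) a = (rₚ + rₐ) / 2 = (8.029e+07 + 1.544e+09) / 2 ≈ 8.121e+08 m = 812.1 Mm.
(b) e = (rₐ − rₚ) / (rₐ + rₚ) = (1.544e+09 − 8.029e+07) / (1.544e+09 + 8.029e+07) ≈ 0.9011.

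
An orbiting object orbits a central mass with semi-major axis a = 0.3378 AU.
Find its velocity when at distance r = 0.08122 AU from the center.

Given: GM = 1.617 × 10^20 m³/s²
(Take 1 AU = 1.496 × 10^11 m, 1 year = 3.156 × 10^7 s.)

Convert to SI: a = 0.3378 AU = 5.05349e+10 m; r = 0.08122 AU = 1.21505e+10 m.
Vis-viva: v = √(GM · (2/r − 1/a)).
2/r − 1/a = 2/1.21505e+10 − 1/5.05349e+10 = 1.44814e-10 m⁻¹.
v = √(1.617e+20 · 1.44814e-10) m/s ≈ 1.53e+05 m/s = 32.28 AU/year.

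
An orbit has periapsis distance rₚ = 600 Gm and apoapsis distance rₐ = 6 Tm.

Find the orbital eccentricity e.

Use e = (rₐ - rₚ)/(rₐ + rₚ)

Convert to SI: rₚ = 600 Gm = 6e+11 m; rₐ = 6 Tm = 6e+12 m.
e = (rₐ − rₚ) / (rₐ + rₚ).
e = (6e+12 − 6e+11) / (6e+12 + 6e+11) = 5.4e+12 / 6.6e+12 ≈ 0.8182.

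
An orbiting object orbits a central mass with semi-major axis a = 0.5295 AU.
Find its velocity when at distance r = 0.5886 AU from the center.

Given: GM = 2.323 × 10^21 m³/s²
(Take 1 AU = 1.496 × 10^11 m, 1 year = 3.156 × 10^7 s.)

Convert to SI: a = 0.5295 AU = 7.92132e+10 m; r = 0.5886 AU = 8.80546e+10 m.
Vis-viva: v = √(GM · (2/r − 1/a)).
2/r − 1/a = 2/8.80546e+10 − 1/7.92132e+10 = 1.0089e-11 m⁻¹.
v = √(2.323e+21 · 1.0089e-11) m/s ≈ 1.531e+05 m/s = 32.3 AU/year.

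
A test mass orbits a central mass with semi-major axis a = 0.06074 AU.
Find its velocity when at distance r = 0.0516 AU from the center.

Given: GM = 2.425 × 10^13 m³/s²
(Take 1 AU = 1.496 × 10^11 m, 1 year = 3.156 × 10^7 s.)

Convert to SI: a = 0.06074 AU = 9.0867e+09 m; r = 0.0516 AU = 7.71936e+09 m.
Vis-viva: v = √(GM · (2/r − 1/a)).
2/r − 1/a = 2/7.71936e+09 − 1/9.0867e+09 = 1.49038e-10 m⁻¹.
v = √(2.425e+13 · 1.49038e-10) m/s ≈ 60.12 m/s = 0.01268 AU/year.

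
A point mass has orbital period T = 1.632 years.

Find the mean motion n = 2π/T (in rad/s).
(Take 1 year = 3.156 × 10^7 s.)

Convert to SI: T = 1.632 years = 5.15059e+07 s.
n = 2π / T.
n = 2π / 5.15059e+07 s ≈ 1.22e-07 rad/s.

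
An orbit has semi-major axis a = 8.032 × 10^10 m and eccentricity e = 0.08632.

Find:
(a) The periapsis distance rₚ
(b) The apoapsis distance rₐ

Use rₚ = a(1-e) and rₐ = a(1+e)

(a) rₚ = a(1 − e) = 8.032e+10 · (1 − 0.08632) = 8.032e+10 · 0.91368 ≈ 7.339e+10 m = 7.339 × 10^10 m.
(b) rₐ = a(1 + e) = 8.032e+10 · (1 + 0.08632) = 8.032e+10 · 1.08632 ≈ 8.725e+10 m = 8.725 × 10^10 m.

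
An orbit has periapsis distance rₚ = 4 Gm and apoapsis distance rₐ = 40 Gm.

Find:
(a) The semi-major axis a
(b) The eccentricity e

Convert to SI: rₚ = 4 Gm = 4e+09 m; rₐ = 40 Gm = 4e+10 m.
(a) a = (rₚ + rₐ) / 2 = (4e+09 + 4e+10) / 2 ≈ 2.2e+10 m = 22 Gm.
(b) e = (rₐ − rₚ) / (rₐ + rₚ) = (4e+10 − 4e+09) / (4e+10 + 4e+09) ≈ 0.8182.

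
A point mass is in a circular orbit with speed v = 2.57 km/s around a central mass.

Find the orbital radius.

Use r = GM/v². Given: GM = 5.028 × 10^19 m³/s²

Convert to SI: v = 2.57 km/s = 2570 m/s.
For a circular orbit, v² = GM / r, so r = GM / v².
r = 5.028e+19 / (2570)² m ≈ 7.613e+12 m = 7.613 Tm.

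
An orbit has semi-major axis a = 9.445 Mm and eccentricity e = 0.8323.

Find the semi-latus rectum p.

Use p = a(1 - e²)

Convert to SI: a = 9.445 Mm = 9.445e+06 m.
p = a (1 − e²).
p = 9.445e+06 · (1 − (0.8323)²) = 9.445e+06 · 0.307277 ≈ 2.902e+06 m = 2.902 Mm.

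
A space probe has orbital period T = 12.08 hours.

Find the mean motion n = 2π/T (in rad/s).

Convert to SI: T = 12.08 hours = 43488 s.
n = 2π / T.
n = 2π / 43488 s ≈ 0.0001445 rad/s.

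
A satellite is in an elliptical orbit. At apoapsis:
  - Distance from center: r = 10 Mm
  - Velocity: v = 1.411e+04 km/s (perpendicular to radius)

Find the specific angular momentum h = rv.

Convert to SI: r = 10 Mm = 1e+07 m; v = 1.411e+04 km/s = 1.411e+07 m/s.
With v perpendicular to r, h = r · v.
h = 1e+07 · 1.411e+07 m²/s ≈ 1.411e+14 m²/s.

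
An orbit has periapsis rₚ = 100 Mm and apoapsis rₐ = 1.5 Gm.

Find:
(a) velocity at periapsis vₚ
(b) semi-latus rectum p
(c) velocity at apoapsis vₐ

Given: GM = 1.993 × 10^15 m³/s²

Convert to SI: rₚ = 100 Mm = 1e+08 m; rₐ = 1.5 Gm = 1.5e+09 m.
(a) With a = (rₚ + rₐ)/2 = 8e+08 m, vₚ = √(GM (2/rₚ − 1/a)) = √(1.993e+15 · (2/1e+08 − 1/8e+08)) m/s ≈ 6113 m/s
(b) From a = (rₚ + rₐ)/2 = 8e+08 m and e = (rₐ − rₚ)/(rₐ + rₚ) = 0.875, p = a(1 − e²) = 8e+08 · (1 − (0.875)²) ≈ 1.875e+08 m
(c) With a = (rₚ + rₐ)/2 = 8e+08 m, vₐ = √(GM (2/rₐ − 1/a)) = √(1.993e+15 · (2/1.5e+09 − 1/8e+08)) m/s ≈ 407.5 m/s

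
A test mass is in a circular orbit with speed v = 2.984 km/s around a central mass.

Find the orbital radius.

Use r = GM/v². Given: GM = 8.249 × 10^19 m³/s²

Convert to SI: v = 2.984 km/s = 2984 m/s.
For a circular orbit, v² = GM / r, so r = GM / v².
r = 8.249e+19 / (2984)² m ≈ 9.264e+12 m = 9.264 Tm.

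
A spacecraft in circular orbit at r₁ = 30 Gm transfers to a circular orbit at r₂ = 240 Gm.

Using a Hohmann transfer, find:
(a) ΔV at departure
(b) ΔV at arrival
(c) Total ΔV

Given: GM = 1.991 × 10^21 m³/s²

Convert to SI: r₁ = 30 Gm = 3e+10 m; r₂ = 240 Gm = 2.4e+11 m.
Transfer semi-major axis: a_t = (r₁ + r₂)/2 = (3e+10 + 2.4e+11)/2 = 1.35e+11 m.
Circular speeds: v₁ = √(GM/r₁) = 257617 m/s, v₂ = √(GM/r₂) = 91081.5 m/s.
Transfer speeds (vis-viva v² = GM(2/r − 1/a_t)): v₁ᵗ = 343490 m/s, v₂ᵗ = 42936.2 m/s.
(a) ΔV₁ = |v₁ᵗ − v₁| ≈ 8.587e+04 m/s = 85.87 km/s.
(b) ΔV₂ = |v₂ − v₂ᵗ| ≈ 4.815e+04 m/s = 48.15 km/s.
(c) ΔV_total = ΔV₁ + ΔV₂ ≈ 1.34e+05 m/s = 134 km/s.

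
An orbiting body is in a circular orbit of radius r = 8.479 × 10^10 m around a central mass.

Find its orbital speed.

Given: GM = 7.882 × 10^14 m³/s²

For a circular orbit, gravity supplies the centripetal force, so v = √(GM / r).
v = √(7.882e+14 / 8.479e+10) m/s ≈ 96.42 m/s = 96.42 m/s.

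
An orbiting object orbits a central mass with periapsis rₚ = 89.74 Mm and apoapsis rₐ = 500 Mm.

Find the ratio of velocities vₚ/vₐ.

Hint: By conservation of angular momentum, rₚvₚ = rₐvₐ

Convert to SI: rₚ = 89.74 Mm = 8.974e+07 m; rₐ = 500 Mm = 5e+08 m.
Conservation of angular momentum gives rₚvₚ = rₐvₐ, so vₚ/vₐ = rₐ/rₚ.
vₚ/vₐ = 5e+08 / 8.974e+07 ≈ 5.572.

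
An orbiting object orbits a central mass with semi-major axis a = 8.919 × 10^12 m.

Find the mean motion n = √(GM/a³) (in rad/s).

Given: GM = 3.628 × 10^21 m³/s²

n = √(GM / a³).
n = √(3.628e+21 / (8.919e+12)³) rad/s ≈ 2.261e-09 rad/s.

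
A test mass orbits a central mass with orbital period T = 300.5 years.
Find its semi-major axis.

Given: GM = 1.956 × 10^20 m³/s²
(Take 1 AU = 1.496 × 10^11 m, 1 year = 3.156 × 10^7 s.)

Convert to SI: T = 300.5 years = 9.48378e+09 s.
Invert Kepler's third law: a = (GM · T² / (4π²))^(1/3).
Substituting T = 9.48378e+09 s and GM = 1.956e+20 m³/s²:
a = (1.956e+20 · (9.48378e+09)² / (4π²))^(1/3) m
a ≈ 7.638e+12 m = 51.06 AU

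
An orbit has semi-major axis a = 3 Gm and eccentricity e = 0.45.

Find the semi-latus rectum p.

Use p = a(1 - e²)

Convert to SI: a = 3 Gm = 3e+09 m.
p = a (1 − e²).
p = 3e+09 · (1 − (0.45)²) = 3e+09 · 0.7975 ≈ 2.392e+09 m = 2.393 Gm.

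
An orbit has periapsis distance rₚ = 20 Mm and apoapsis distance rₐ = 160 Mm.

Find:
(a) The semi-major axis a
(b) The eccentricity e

Convert to SI: rₚ = 20 Mm = 2e+07 m; rₐ = 160 Mm = 1.6e+08 m.
(a) a = (rₚ + rₐ) / 2 = (2e+07 + 1.6e+08) / 2 ≈ 9e+07 m = 90 Mm.
(b) e = (rₐ − rₚ) / (rₐ + rₚ) = (1.6e+08 − 2e+07) / (1.6e+08 + 2e+07) ≈ 0.7778.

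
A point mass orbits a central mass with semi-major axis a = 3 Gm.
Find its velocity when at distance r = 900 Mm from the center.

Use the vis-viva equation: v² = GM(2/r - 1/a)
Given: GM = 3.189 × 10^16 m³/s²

Convert to SI: a = 3 Gm = 3e+09 m; r = 900 Mm = 9e+08 m.
Vis-viva: v = √(GM · (2/r − 1/a)).
2/r − 1/a = 2/9e+08 − 1/3e+09 = 1.88889e-09 m⁻¹.
v = √(3.189e+16 · 1.88889e-09) m/s ≈ 7761 m/s = 7.761 km/s.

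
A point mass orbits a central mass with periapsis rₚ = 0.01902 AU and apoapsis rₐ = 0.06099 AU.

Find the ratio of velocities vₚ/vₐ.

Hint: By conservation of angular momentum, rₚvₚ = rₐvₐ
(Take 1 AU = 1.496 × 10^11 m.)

Convert to SI: rₚ = 0.01902 AU = 2.84539e+09 m; rₐ = 0.06099 AU = 9.1241e+09 m.
Conservation of angular momentum gives rₚvₚ = rₐvₐ, so vₚ/vₐ = rₐ/rₚ.
vₚ/vₐ = 9.1241e+09 / 2.84539e+09 ≈ 3.207.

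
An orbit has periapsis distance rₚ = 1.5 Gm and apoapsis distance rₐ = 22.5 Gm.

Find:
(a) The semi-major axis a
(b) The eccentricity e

Convert to SI: rₚ = 1.5 Gm = 1.5e+09 m; rₐ = 22.5 Gm = 2.25e+10 m.
(a) a = (rₚ + rₐ) / 2 = (1.5e+09 + 2.25e+10) / 2 ≈ 1.2e+10 m = 12 Gm.
(b) e = (rₐ − rₚ) / (rₐ + rₚ) = (2.25e+10 − 1.5e+09) / (2.25e+10 + 1.5e+09) ≈ 0.875.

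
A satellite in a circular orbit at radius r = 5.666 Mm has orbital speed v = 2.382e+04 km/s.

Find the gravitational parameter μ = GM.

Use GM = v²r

Convert to SI: r = 5.666 Mm = 5.666e+06 m; v = 2.382e+04 km/s = 2.382e+07 m/s.
For a circular orbit v² = GM/r, so GM = v² · r.
GM = (2.382e+07)² · 5.666e+06 m³/s² ≈ 3.215e+21 m³/s² = 3.215 × 10^21 m³/s².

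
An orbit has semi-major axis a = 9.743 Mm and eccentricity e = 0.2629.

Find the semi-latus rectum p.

Convert to SI: a = 9.743 Mm = 9.743e+06 m.
p = a (1 − e²).
p = 9.743e+06 · (1 − (0.2629)²) = 9.743e+06 · 0.930884 ≈ 9.07e+06 m = 9.07 Mm.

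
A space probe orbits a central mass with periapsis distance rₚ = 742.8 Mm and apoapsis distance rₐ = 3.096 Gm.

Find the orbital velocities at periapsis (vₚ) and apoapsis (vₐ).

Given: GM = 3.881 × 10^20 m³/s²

Convert to SI: rₚ = 742.8 Mm = 7.428e+08 m; rₐ = 3.096 Gm = 3.096e+09 m.
Use the vis-viva equation v² = GM(2/r − 1/a) with a = (rₚ + rₐ)/2 = (7.428e+08 + 3.096e+09)/2 = 1.9194e+09 m.
vₚ = √(GM · (2/rₚ − 1/a)) = √(3.881e+20 · (2/7.428e+08 − 1/1.9194e+09)) m/s ≈ 9.18e+05 m/s = 918 km/s.
vₐ = √(GM · (2/rₐ − 1/a)) = √(3.881e+20 · (2/3.096e+09 − 1/1.9194e+09)) m/s ≈ 2.203e+05 m/s = 220.3 km/s.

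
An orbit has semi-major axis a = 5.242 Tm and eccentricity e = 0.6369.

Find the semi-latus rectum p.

Convert to SI: a = 5.242 Tm = 5.242e+12 m.
p = a (1 − e²).
p = 5.242e+12 · (1 − (0.6369)²) = 5.242e+12 · 0.594358 ≈ 3.116e+12 m = 3.116 Tm.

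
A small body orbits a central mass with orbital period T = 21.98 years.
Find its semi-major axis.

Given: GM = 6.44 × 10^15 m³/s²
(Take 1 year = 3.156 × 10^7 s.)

Convert to SI: T = 21.98 years = 6.93689e+08 s.
Invert Kepler's third law: a = (GM · T² / (4π²))^(1/3).
Substituting T = 6.93689e+08 s and GM = 6.44e+15 m³/s²:
a = (6.44e+15 · (6.93689e+08)² / (4π²))^(1/3) m
a ≈ 4.282e+10 m = 42.82 Gm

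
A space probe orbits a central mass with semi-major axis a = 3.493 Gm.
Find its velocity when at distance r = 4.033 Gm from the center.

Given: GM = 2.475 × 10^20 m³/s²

Convert to SI: a = 3.493 Gm = 3.493e+09 m; r = 4.033 Gm = 4.033e+09 m.
Vis-viva: v = √(GM · (2/r − 1/a)).
2/r − 1/a = 2/4.033e+09 − 1/3.493e+09 = 2.09622e-10 m⁻¹.
v = √(2.475e+20 · 2.09622e-10) m/s ≈ 2.278e+05 m/s = 227.8 km/s.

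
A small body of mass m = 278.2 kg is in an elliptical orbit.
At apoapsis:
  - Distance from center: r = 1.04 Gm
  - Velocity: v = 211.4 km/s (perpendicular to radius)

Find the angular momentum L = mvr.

Convert to SI: r = 1.04 Gm = 1.04e+09 m; v = 211.4 km/s = 211400 m/s.
Since v is perpendicular to r, L = m · v · r.
L = 278.2 · 211400 · 1.04e+09 kg·m²/s ≈ 6.116e+16 kg·m²/s.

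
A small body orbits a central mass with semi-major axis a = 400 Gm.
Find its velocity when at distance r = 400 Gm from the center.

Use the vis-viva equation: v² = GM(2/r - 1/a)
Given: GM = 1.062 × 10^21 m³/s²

Convert to SI: a = 400 Gm = 4e+11 m; r = 400 Gm = 4e+11 m.
Vis-viva: v = √(GM · (2/r − 1/a)).
2/r − 1/a = 2/4e+11 − 1/4e+11 = 2.5e-12 m⁻¹.
v = √(1.062e+21 · 2.5e-12) m/s ≈ 5.153e+04 m/s = 51.53 km/s.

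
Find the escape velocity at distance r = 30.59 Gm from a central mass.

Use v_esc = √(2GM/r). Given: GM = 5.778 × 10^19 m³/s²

Convert to SI: r = 30.59 Gm = 3.059e+10 m.
Escape velocity comes from setting total energy to zero: ½v² − GM/r = 0 ⇒ v_esc = √(2GM / r).
v_esc = √(2 · 5.778e+19 / 3.059e+10) m/s ≈ 6.146e+04 m/s = 61.46 km/s.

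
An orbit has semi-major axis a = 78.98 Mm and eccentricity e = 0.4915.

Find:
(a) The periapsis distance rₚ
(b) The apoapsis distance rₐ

Convert to SI: a = 78.98 Mm = 7.898e+07 m.
(a) rₚ = a(1 − e) = 7.898e+07 · (1 − 0.4915) = 7.898e+07 · 0.5085 ≈ 4.016e+07 m = 40.16 Mm.
(b) rₐ = a(1 + e) = 7.898e+07 · (1 + 0.4915) = 7.898e+07 · 1.4915 ≈ 1.178e+08 m = 117.8 Mm.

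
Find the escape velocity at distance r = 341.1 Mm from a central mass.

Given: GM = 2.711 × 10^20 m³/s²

Convert to SI: r = 341.1 Mm = 3.411e+08 m.
Escape velocity comes from setting total energy to zero: ½v² − GM/r = 0 ⇒ v_esc = √(2GM / r).
v_esc = √(2 · 2.711e+20 / 3.411e+08) m/s ≈ 1.261e+06 m/s = 1261 km/s.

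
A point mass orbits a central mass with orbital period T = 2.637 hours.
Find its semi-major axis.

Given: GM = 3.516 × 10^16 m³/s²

Convert to SI: T = 2.637 hours = 9493.2 s.
Invert Kepler's third law: a = (GM · T² / (4π²))^(1/3).
Substituting T = 9493.2 s and GM = 3.516e+16 m³/s²:
a = (3.516e+16 · (9493.2)² / (4π²))^(1/3) m
a ≈ 4.314e+07 m = 43.14 Mm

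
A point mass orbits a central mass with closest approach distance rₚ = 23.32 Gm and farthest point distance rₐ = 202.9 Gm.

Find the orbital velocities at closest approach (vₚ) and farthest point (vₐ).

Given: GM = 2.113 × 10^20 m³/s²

Convert to SI: rₚ = 23.32 Gm = 2.332e+10 m; rₐ = 202.9 Gm = 2.029e+11 m.
Use the vis-viva equation v² = GM(2/r − 1/a) with a = (rₚ + rₐ)/2 = (2.332e+10 + 2.029e+11)/2 = 1.1311e+11 m.
vₚ = √(GM · (2/rₚ − 1/a)) = √(2.113e+20 · (2/2.332e+10 − 1/1.1311e+11)) m/s ≈ 1.275e+05 m/s = 127.5 km/s.
vₐ = √(GM · (2/rₐ − 1/a)) = √(2.113e+20 · (2/2.029e+11 − 1/1.1311e+11)) m/s ≈ 1.465e+04 m/s = 14.65 km/s.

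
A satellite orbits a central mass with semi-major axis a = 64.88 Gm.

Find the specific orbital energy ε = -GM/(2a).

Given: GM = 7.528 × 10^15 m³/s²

Convert to SI: a = 64.88 Gm = 6.488e+10 m.
ε = −GM / (2a).
ε = −7.528e+15 / (2 · 6.488e+10) J/kg ≈ -5.801e+04 J/kg = -58.01 kJ/kg.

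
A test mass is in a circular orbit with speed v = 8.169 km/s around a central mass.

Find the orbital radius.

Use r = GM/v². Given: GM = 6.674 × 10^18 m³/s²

Convert to SI: v = 8.169 km/s = 8169 m/s.
For a circular orbit, v² = GM / r, so r = GM / v².
r = 6.674e+18 / (8169)² m ≈ 1e+11 m = 100 Gm.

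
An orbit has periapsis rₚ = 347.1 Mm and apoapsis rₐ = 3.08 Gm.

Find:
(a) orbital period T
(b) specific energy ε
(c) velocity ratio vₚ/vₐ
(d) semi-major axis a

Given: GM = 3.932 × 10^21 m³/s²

Convert to SI: rₚ = 347.1 Mm = 3.471e+08 m; rₐ = 3.08 Gm = 3.08e+09 m.
(a) With a = (rₚ + rₐ)/2 = 1.71355e+09 m, T = 2π √(a³/GM) = 2π √((1.71355e+09)³/3.932e+21) s ≈ 7108 s
(b) With a = (rₚ + rₐ)/2 = 1.71355e+09 m, ε = −GM/(2a) = −3.932e+21/(2 · 1.71355e+09) J/kg ≈ -1.147e+12 J/kg
(c) Conservation of angular momentum (rₚvₚ = rₐvₐ) gives vₚ/vₐ = rₐ/rₚ = 3.08e+09/3.471e+08 ≈ 8.874
(d) a = (rₚ + rₐ)/2 = (3.471e+08 + 3.08e+09)/2 ≈ 1.714e+09 m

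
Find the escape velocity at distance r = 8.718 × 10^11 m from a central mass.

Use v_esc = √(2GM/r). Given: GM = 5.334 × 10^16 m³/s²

Escape velocity comes from setting total energy to zero: ½v² − GM/r = 0 ⇒ v_esc = √(2GM / r).
v_esc = √(2 · 5.334e+16 / 8.718e+11) m/s ≈ 349.8 m/s = 349.8 m/s.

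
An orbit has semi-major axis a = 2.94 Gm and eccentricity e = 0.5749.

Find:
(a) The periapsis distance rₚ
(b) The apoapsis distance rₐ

Convert to SI: a = 2.94 Gm = 2.94e+09 m.
(a) rₚ = a(1 − e) = 2.94e+09 · (1 − 0.5749) = 2.94e+09 · 0.4251 ≈ 1.25e+09 m = 1.25 Gm.
(b) rₐ = a(1 + e) = 2.94e+09 · (1 + 0.5749) = 2.94e+09 · 1.5749 ≈ 4.63e+09 m = 4.63 Gm.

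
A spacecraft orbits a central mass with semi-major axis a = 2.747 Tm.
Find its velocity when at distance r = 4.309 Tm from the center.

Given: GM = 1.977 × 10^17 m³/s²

Convert to SI: a = 2.747 Tm = 2.747e+12 m; r = 4.309 Tm = 4.309e+12 m.
Vis-viva: v = √(GM · (2/r − 1/a)).
2/r − 1/a = 2/4.309e+12 − 1/2.747e+12 = 1.00111e-13 m⁻¹.
v = √(1.977e+17 · 1.00111e-13) m/s ≈ 140.7 m/s = 140.7 m/s.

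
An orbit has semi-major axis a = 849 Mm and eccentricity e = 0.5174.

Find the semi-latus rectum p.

Convert to SI: a = 849 Mm = 8.49e+08 m.
p = a (1 − e²).
p = 8.49e+08 · (1 − (0.5174)²) = 8.49e+08 · 0.732297 ≈ 6.217e+08 m = 621.7 Mm.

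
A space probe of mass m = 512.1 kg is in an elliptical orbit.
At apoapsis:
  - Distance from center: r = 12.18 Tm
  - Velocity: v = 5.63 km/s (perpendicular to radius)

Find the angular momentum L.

Convert to SI: r = 12.18 Tm = 1.218e+13 m; v = 5.63 km/s = 5630 m/s.
Since v is perpendicular to r, L = m · v · r.
L = 512.1 · 5630 · 1.218e+13 kg·m²/s ≈ 3.512e+19 kg·m²/s.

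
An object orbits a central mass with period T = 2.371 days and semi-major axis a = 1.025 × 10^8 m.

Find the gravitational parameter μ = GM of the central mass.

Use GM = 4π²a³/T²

Convert to SI: T = 2.371 days = 204854 s.
GM = 4π² · a³ / T².
GM = 4π² · (1.025e+08)³ / (204854)² m³/s² ≈ 1.013e+15 m³/s² = 1.013 × 10^15 m³/s².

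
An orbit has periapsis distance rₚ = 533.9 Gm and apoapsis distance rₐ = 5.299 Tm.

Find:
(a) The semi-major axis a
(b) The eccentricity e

Convert to SI: rₚ = 533.9 Gm = 5.339e+11 m; rₐ = 5.299 Tm = 5.299e+12 m.
(a) a = (rₚ + rₐ) / 2 = (5.339e+11 + 5.299e+12) / 2 ≈ 2.916e+12 m = 2.916 Tm.
(b) e = (rₐ − rₚ) / (rₐ + rₚ) = (5.299e+12 − 5.339e+11) / (5.299e+12 + 5.339e+11) ≈ 0.8169.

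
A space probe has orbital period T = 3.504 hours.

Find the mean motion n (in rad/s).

Convert to SI: T = 3.504 hours = 12614.4 s.
n = 2π / T.
n = 2π / 12614.4 s ≈ 0.0004981 rad/s.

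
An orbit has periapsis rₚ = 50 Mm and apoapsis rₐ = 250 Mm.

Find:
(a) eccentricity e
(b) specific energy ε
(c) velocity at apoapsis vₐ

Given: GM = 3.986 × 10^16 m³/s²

Convert to SI: rₚ = 50 Mm = 5e+07 m; rₐ = 250 Mm = 2.5e+08 m.
(a) e = (rₐ − rₚ)/(rₐ + rₚ) = (2.5e+08 − 5e+07)/(2.5e+08 + 5e+07) ≈ 0.6667
(b) With a = (rₚ + rₐ)/2 = 1.5e+08 m, ε = −GM/(2a) = −3.986e+16/(2 · 1.5e+08) J/kg ≈ -1.329e+08 J/kg
(c) With a = (rₚ + rₐ)/2 = 1.5e+08 m, vₐ = √(GM (2/rₐ − 1/a)) = √(3.986e+16 · (2/2.5e+08 − 1/1.5e+08)) m/s ≈ 7290 m/s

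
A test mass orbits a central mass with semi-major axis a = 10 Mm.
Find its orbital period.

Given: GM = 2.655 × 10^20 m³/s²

Convert to SI: a = 10 Mm = 1e+07 m.
Kepler's third law: T = 2π √(a³ / GM).
Substituting a = 1e+07 m and GM = 2.655e+20 m³/s²:
T = 2π √((1e+07)³ / 2.655e+20) s
T ≈ 12.19 s = 12.19 seconds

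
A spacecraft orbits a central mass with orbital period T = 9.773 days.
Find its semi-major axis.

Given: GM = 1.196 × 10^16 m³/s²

Convert to SI: T = 9.773 days = 844387 s.
Invert Kepler's third law: a = (GM · T² / (4π²))^(1/3).
Substituting T = 844387 s and GM = 1.196e+16 m³/s²:
a = (1.196e+16 · (844387)² / (4π²))^(1/3) m
a ≈ 6e+08 m = 600 Mm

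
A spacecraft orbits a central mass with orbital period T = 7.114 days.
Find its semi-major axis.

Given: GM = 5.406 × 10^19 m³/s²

Convert to SI: T = 7.114 days = 614650 s.
Invert Kepler's third law: a = (GM · T² / (4π²))^(1/3).
Substituting T = 614650 s and GM = 5.406e+19 m³/s²:
a = (5.406e+19 · (614650)² / (4π²))^(1/3) m
a ≈ 8.028e+09 m = 8.028 Gm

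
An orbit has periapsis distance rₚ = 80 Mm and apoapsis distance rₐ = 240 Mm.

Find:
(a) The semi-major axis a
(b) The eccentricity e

Convert to SI: rₚ = 80 Mm = 8e+07 m; rₐ = 240 Mm = 2.4e+08 m.
(a) a = (rₚ + rₐ) / 2 = (8e+07 + 2.4e+08) / 2 ≈ 1.6e+08 m = 160 Mm.
(b) e = (rₐ − rₚ) / (rₐ + rₚ) = (2.4e+08 − 8e+07) / (2.4e+08 + 8e+07) ≈ 0.5.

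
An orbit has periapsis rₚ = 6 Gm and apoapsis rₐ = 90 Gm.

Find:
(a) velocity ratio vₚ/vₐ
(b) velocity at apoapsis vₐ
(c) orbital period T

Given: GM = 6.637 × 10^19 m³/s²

Convert to SI: rₚ = 6 Gm = 6e+09 m; rₐ = 90 Gm = 9e+10 m.
(a) Conservation of angular momentum (rₚvₚ = rₐvₐ) gives vₚ/vₐ = rₐ/rₚ = 9e+10/6e+09 ≈ 15
(b) With a = (rₚ + rₐ)/2 = 4.8e+10 m, vₐ = √(GM (2/rₐ − 1/a)) = √(6.637e+19 · (2/9e+10 − 1/4.8e+10)) m/s ≈ 9601 m/s
(c) With a = (rₚ + rₐ)/2 = 4.8e+10 m, T = 2π √(a³/GM) = 2π √((4.8e+10)³/6.637e+19) s ≈ 8.111e+06 s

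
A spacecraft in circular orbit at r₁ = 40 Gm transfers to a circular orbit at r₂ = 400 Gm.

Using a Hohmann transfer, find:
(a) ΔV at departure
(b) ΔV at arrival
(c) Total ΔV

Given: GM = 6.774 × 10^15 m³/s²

Convert to SI: r₁ = 40 Gm = 4e+10 m; r₂ = 400 Gm = 4e+11 m.
Transfer semi-major axis: a_t = (r₁ + r₂)/2 = (4e+10 + 4e+11)/2 = 2.2e+11 m.
Circular speeds: v₁ = √(GM/r₁) = 411.522 m/s, v₂ = √(GM/r₂) = 130.135 m/s.
Transfer speeds (vis-viva v² = GM(2/r − 1/a_t)): v₁ᵗ = 554.896 m/s, v₂ᵗ = 55.4896 m/s.
(a) ΔV₁ = |v₁ᵗ − v₁| ≈ 143.4 m/s = 143.4 m/s.
(b) ΔV₂ = |v₂ − v₂ᵗ| ≈ 74.64 m/s = 74.64 m/s.
(c) ΔV_total = ΔV₁ + ΔV₂ ≈ 218 m/s = 218 m/s.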